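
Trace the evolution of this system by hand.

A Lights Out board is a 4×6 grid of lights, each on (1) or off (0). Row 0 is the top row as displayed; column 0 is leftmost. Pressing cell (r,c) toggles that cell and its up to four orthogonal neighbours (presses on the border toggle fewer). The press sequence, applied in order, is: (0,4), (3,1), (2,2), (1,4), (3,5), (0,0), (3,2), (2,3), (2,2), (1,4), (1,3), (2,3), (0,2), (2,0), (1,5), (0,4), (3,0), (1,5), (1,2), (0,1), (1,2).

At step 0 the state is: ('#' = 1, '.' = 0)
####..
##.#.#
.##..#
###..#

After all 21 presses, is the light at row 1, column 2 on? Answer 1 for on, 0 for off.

k=0  ####..
##.#.#
.##..#
###..#
k=1  ###.##
##.###
.##..#
###..#
k=2  ###.##
##.###
..#..#
.....#
k=3  ###.##
######
.#.#.#
..#..#
k=4  ###..#
###...
.#.###
..#..#
k=5  ###..#
###...
.#.##.
..#.#.
k=6  ..#..#
.##...
.#.##.
..#.#.
k=7  ..#..#
.##...
.####.
.#.##.
k=8  ..#..#
.###..
.#....
.#..#.
k=9  ..#..#
.#.#..
..##..
.##.#.
k=10  ..#.##
.#..##
..###.
.##.#.
k=11  ..####
.###.#
..#.#.
.##.#.
k=12  ..####
.##..#
...#..
.####.
k=13  .#..##
.#...#
...#..
.####.
k=14  .#..##
##...#
##.#..
#####.
k=15  .#..#.
##..#.
##.#.#
#####.
k=16  .#.#.#
##....
##.#.#
#####.
k=17  .#.#.#
##....
.#.#.#
..###.
k=18  .#.#..
##..##
.#.#..
..###.
k=19  .###..
#.####
.###..
..###.
k=20  #..#..
######
.###..
..###.
k=21  #.##..
#...##
.#.#..
..###.

0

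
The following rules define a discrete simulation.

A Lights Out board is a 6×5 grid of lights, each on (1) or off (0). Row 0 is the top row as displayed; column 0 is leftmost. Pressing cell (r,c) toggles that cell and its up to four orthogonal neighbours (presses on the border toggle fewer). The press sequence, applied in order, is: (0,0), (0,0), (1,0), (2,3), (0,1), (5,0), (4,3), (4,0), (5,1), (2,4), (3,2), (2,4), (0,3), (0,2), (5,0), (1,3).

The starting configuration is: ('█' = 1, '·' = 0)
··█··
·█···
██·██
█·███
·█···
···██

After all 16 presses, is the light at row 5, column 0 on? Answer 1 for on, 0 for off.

[0] ··█··
·█···
██·██
█·███
·█···
···██
[1] ███··
██···
██·██
█·███
·█···
···██
[2] ··█··
·█···
██·██
█·███
·█···
···██
[3] █·█··
█····
·█·██
█·███
·█···
···██
[4] █·█··
█··█·
·██··
█·█·█
·█···
···██
[5] ·█···
██·█·
·██··
█·█·█
·█···
···██
[6] ·█···
██·█·
·██··
█·█·█
██···
██·██
[7] ·█···
██·█·
·██··
█·███
█████
██··█
[8] ·█···
██·█·
·██··
··███
··███
·█··█
[9] ·█···
██·█·
·██··
··███
·████
█·█·█
[10] ·█···
██·██
·████
··██·
·████
█·█·█
[11] ·█···
██·██
·█·██
·█···
·█·██
█·█·█
[12] ·█···
██·█·
·█···
·█··█
·█·██
█·█·█
[13] ·████
██···
·█···
·█··█
·█·██
█·█·█
[14] ····█
███··
·█···
·█··█
·█·██
█·█·█
[15] ····█
███··
·█···
·█··█
██·██
·██·█
[16] ···██
██·██
·█·█·
·█··█
██·██
·██·█

0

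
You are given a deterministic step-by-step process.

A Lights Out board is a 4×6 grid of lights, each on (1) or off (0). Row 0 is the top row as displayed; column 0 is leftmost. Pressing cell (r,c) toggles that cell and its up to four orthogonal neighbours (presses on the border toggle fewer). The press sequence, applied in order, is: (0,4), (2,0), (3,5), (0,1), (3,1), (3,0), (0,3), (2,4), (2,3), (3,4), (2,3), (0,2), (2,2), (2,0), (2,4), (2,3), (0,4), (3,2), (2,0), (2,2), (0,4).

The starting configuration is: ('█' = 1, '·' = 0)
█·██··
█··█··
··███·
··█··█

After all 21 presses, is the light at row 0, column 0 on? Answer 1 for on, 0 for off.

k=0  █·██··
█··█··
··███·
··█··█
k=1  █·█·██
█··██·
··███·
··█··█
k=2  █·█·██
···██·
█████·
█·█··█
k=3  █·█·██
···██·
██████
█·█·█·
k=4  ·█··██
·█·██·
██████
█·█·█·
k=5  ·█··██
·█·██·
█·████
·█··█·
k=6  ·█··██
·█·██·
··████
█···█·
k=7  ·███·█
·█··█·
··████
█···█·
k=8  ·███·█
·█····
··█···
█·····
k=9  ·███·█
·█·█··
···██·
█··█··
k=10  ·███·█
·█·█··
···█··
█···██
k=11  ·███·█
·█····
··█·█·
█··███
k=12  ·····█
·██···
··█·█·
█··███
k=13  ·····█
·█····
·█·██·
█·████
k=14  ·····█
██····
█··██·
··████
k=15  ·····█
██··█·
█····█
··██·█
k=16  ·····█
██·██·
█·████
··█··█
k=17  ···██·
██·█··
█·████
··█··█
k=18  ···██·
██·█··
█··███
·█·█·█
k=19  ···██·
·█·█··
·█·███
██·█·█
k=20  ···██·
·███··
··█·██
████·█
k=21  ·····█
·████·
··█·██
████·█

0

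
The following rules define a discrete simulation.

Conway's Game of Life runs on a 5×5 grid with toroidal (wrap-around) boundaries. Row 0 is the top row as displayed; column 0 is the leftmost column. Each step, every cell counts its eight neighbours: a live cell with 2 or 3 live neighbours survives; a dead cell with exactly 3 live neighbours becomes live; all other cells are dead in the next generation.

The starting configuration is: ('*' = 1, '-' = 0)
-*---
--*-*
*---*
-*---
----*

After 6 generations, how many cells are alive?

gen 0: -*---
--*-*
*---*
-*---
----*
gen 1: *--*-
-*-**
**-**
----*
*----
gen 2: ****-
-*---
-*---
-*-*-
*----
gen 3: *-*-*
-----
**---
***--
*--*-
gen 4: **-**
----*
*-*--
--*--
---*-
gen 5: *-**-
--*--
-*-*-
-***-
**-*-
gen 6: *--*-
----*
-*-*-
---*-
*----

7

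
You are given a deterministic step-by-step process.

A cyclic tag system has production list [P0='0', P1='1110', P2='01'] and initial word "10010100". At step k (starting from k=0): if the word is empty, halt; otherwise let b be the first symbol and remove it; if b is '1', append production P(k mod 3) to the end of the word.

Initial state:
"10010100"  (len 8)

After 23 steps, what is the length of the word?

[0] "10010100"  (len 8)
[1] "00101000"  (len 8)
[2] "0101000"  (len 7)
[3] "101000"  (len 6)
[4] "010000"  (len 6)
[5] "10000"  (len 5)
[6] "000001"  (len 6)
[7] "00001"  (len 5)
[8] "0001"  (len 4)
[9] "001"  (len 3)
[10] "01"  (len 2)
[11] "1"  (len 1)
[12] "01"  (len 2)
[13] "1"  (len 1)
[14] "1110"  (len 4)
[15] "11001"  (len 5)
[16] "10010"  (len 5)
[17] "00101110"  (len 8)
[18] "0101110"  (len 7)
[19] "101110"  (len 6)
[20] "011101110"  (len 9)
[21] "11101110"  (len 8)
[22] "11011100"  (len 8)
[23] "10111001110"  (len 11)

11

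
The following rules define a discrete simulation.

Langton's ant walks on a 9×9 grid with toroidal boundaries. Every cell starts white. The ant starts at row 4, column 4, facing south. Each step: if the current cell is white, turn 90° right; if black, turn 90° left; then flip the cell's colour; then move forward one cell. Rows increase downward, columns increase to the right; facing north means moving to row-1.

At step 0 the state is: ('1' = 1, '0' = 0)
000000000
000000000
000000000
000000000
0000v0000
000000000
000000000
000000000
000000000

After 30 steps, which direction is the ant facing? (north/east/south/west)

south

[0] 000000000
000000000
000000000
000000000
0000v0000
000000000
000000000
000000000
000000000
[1] 000000000
000000000
000000000
000000000
000<10000
000000000
000000000
000000000
000000000
[2] 000000000
000000000
000000000
000^00000
000110000
000000000
000000000
000000000
000000000
[3] 000000000
000000000
000000000
0001>0000
000110000
000000000
000000000
000000000
000000000
[4] 000000000
000000000
000000000
000110000
0001v0000
000000000
000000000
000000000
000000000
[5] 000000000
000000000
000000000
000110000
00010>000
000000000
000000000
000000000
000000000
[6] 000000000
000000000
000000000
000110000
000101000
00000v000
000000000
000000000
000000000
[7] 000000000
000000000
000000000
000110000
000101000
0000<1000
000000000
000000000
000000000
[8] 000000000
000000000
000000000
000110000
0001^1000
000011000
000000000
000000000
000000000
[9] 000000000
000000000
000000000
000110000
00011>000
000011000
000000000
000000000
000000000
[10] 000000000
000000000
000000000
00011^000
000110000
000011000
000000000
000000000
000000000
[11] 000000000
000000000
000000000
000111>00
000110000
000011000
000000000
000000000
000000000
[12] 000000000
000000000
000000000
000111100
000110v00
000011000
000000000
000000000
000000000
[13] 000000000
000000000
000000000
000111100
00011<100
000011000
000000000
000000000
000000000
[14] 000000000
000000000
000000000
00011^100
000111100
000011000
000000000
000000000
000000000
[15] 000000000
000000000
000000000
0001<0100
000111100
000011000
000000000
000000000
000000000
[16] 000000000
000000000
000000000
000100100
0001v1100
000011000
000000000
000000000
000000000
[17] 000000000
000000000
000000000
000100100
00010>100
000011000
000000000
000000000
000000000
[18] 000000000
000000000
000000000
00010^100
000100100
000011000
000000000
000000000
000000000
[19] 000000000
000000000
000000000
000101>00
000100100
000011000
000000000
000000000
000000000
[20] 000000000
000000000
000000^00
000101000
000100100
000011000
000000000
000000000
000000000
[21] 000000000
000000000
0000001>0
000101000
000100100
000011000
000000000
000000000
000000000
[22] 000000000
000000000
000000110
0001010v0
000100100
000011000
000000000
000000000
000000000
[23] 000000000
000000000
000000110
000101<10
000100100
000011000
000000000
000000000
000000000
[24] 000000000
000000000
000000^10
000101110
000100100
000011000
000000000
000000000
000000000
[25] 000000000
000000000
00000<010
000101110
000100100
000011000
000000000
000000000
000000000
[26] 000000000
00000^000
000001010
000101110
000100100
000011000
000000000
000000000
000000000
[27] 000000000
000001>00
000001010
000101110
000100100
000011000
000000000
000000000
000000000
[28] 000000000
000001100
000001v10
000101110
000100100
000011000
000000000
000000000
000000000
[29] 000000000
000001100
00000<110
000101110
000100100
000011000
000000000
000000000
000000000
[30] 000000000
000001100
000000110
00010v110
000100100
000011000
000000000
000000000
000000000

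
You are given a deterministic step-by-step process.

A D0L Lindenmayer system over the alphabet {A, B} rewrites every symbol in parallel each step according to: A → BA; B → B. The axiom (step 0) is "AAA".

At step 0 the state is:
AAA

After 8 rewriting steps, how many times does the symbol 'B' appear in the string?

24

gen 0: AAA
gen 1: BABABA
gen 2: BBABBABBA
gen 3: BBBABBBABBBA
gen 4: BBBBABBBBABBBBA
gen 5: BBBBBABBBBBABBBBBA
gen 6: BBBBBBABBBBBBABBBBBBA
gen 7: BBBBBBBABBBBBBBABBBBBBBA
gen 8: BBBBBBBBABBBBBBBBABBBBBBBBA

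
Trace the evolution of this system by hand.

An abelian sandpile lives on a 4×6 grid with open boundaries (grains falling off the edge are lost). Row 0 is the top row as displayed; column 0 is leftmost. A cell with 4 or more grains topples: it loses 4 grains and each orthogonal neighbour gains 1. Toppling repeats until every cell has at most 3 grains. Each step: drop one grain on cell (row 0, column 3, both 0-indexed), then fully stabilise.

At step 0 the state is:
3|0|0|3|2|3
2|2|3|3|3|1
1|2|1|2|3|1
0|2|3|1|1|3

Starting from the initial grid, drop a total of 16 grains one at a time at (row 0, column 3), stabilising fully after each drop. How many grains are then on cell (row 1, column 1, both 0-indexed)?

3

0) 3|0|0|3|2|3
2|2|3|3|3|1
1|2|1|2|3|1
0|2|3|1|1|3
1) 3|0|2|2|1|0
2|3|0|3|2|3
1|2|3|0|1|2
0|2|3|2|2|3
2) 3|0|2|3|1|0
2|3|0|3|2|3
1|2|3|0|1|2
0|2|3|2|2|3
3) 3|0|3|1|2|0
2|3|1|0|3|3
1|2|3|1|1|2
0|2|3|2|2|3
4) 3|0|3|2|2|0
2|3|1|0|3|3
1|2|3|1|1|2
0|2|3|2|2|3
5) 3|0|3|3|2|0
2|3|1|0|3|3
1|2|3|1|1|2
0|2|3|2|2|3
6) 3|1|0|1|3|0
2|3|2|1|3|3
1|2|3|1|1|2
0|2|3|2|2|3
7) 3|1|0|2|3|0
2|3|2|1|3|3
1|2|3|1|1|2
0|2|3|2|2|3
8) 3|1|0|3|3|0
2|3|2|1|3|3
1|2|3|1|1|2
0|2|3|2|2|3
9) 3|1|1|1|1|2
2|3|2|3|1|0
1|2|3|1|2|3
0|2|3|2|2|3
10) 3|1|1|2|1|2
2|3|2|3|1|0
1|2|3|1|2|3
0|2|3|2|2|3
11) 3|1|1|3|1|2
2|3|2|3|1|0
1|2|3|1|2|3
0|2|3|2|2|3
12) 3|1|2|1|2|2
2|3|3|0|2|0
1|2|3|2|2|3
0|2|3|2|2|3
13) 3|1|2|2|2|2
2|3|3|0|2|0
1|2|3|2|2|3
0|2|3|2|2|3
14) 3|1|2|3|2|2
2|3|3|0|2|0
1|2|3|2|2|3
0|2|3|2|2|3
15) 3|1|3|0|3|2
2|3|3|1|2|0
1|2|3|2|2|3
0|2|3|2|2|3
16) 3|1|3|1|3|2
2|3|3|1|2|0
1|2|3|2|2|3
0|2|3|2|2|3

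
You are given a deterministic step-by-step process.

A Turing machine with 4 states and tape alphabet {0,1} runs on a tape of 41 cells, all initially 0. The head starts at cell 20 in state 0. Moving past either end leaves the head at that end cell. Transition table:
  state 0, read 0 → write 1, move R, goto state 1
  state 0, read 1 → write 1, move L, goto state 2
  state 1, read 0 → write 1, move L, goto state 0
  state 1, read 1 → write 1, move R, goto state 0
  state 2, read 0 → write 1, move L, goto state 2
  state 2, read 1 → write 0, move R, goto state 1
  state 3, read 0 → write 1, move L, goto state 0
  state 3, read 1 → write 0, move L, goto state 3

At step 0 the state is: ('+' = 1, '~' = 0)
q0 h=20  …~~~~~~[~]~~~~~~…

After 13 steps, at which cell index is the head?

t=0: q0 h=20  …~~~~~~[~]~~~~~~…
t=1: q1 h=21  …~~~~~+[~]~~~~~~…
t=2: q0 h=20  …~~~~~~[+]+~~~~~…
t=3: q2 h=19  …~~~~~~[~]++~~~~…
t=4: q2 h=18  …~~~~~~[~]+++~~~…
t=5: q2 h=17  …~~~~~~[~]++++~~…
t=6: q2 h=16  …~~~~~~[~]+++++~…
t=7: q2 h=15  …~~~~~~[~]++++++…
t=8: q2 h=14  …~~~~~~[~]++++++…
t=9: q2 h=13  …~~~~~~[~]++++++…
t=10: q2 h=12  …~~~~~~[~]++++++…
t=11: q2 h=11  …~~~~~~[~]++++++…
t=12: q2 h=10  …~~~~~~[~]++++++…
t=13: q2 h= 9  …~~~~~~[~]++++++…

9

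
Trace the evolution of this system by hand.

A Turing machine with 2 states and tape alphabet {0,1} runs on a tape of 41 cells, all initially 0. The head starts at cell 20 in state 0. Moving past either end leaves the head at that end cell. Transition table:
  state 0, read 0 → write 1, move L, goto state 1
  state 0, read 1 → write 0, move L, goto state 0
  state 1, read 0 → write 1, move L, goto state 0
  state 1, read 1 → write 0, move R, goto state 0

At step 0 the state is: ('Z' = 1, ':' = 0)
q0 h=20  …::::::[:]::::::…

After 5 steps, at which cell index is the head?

15

0) q0 h=20  …::::::[:]::::::…
1) q1 h=19  …::::::[:]Z:::::…
2) q0 h=18  …::::::[:]ZZ::::…
3) q1 h=17  …::::::[:]ZZZ:::…
4) q0 h=16  …::::::[:]ZZZZ::…
5) q1 h=15  …::::::[:]ZZZZZ:…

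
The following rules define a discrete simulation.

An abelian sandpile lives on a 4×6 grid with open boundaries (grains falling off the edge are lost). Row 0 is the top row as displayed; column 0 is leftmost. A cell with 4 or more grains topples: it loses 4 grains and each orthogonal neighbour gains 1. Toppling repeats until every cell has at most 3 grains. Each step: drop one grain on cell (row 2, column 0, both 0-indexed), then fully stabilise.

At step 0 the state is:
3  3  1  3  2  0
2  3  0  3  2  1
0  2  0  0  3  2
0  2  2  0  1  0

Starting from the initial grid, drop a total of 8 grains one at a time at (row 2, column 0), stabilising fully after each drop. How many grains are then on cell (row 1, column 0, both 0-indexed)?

[0] 3  3  1  3  2  0
2  3  0  3  2  1
0  2  0  0  3  2
0  2  2  0  1  0
[1] 3  3  1  3  2  0
2  3  0  3  2  1
1  2  0  0  3  2
0  2  2  0  1  0
[2] 3  3  1  3  2  0
2  3  0  3  2  1
2  2  0  0  3  2
0  2  2  0  1  0
[3] 3  3  1  3  2  0
2  3  0  3  2  1
3  2  0  0  3  2
0  2  2  0  1  0
[4] 3  3  1  3  2  0
3  3  0  3  2  1
0  3  0  0  3  2
1  2  2  0  1  0
[5] 3  3  1  3  2  0
3  3  0  3  2  1
1  3  0  0  3  2
1  2  2  0  1  0
[6] 3  3  1  3  2  0
3  3  0  3  2  1
2  3  0  0  3  2
1  2  2  0  1  0
[7] 3  3  1  3  2  0
3  3  0  3  2  1
3  3  0  0  3  2
1  2  2  0  1  0
[8] 1  1  2  3  2  0
2  2  1  3  2  1
2  1  1  0  3  2
2  3  2  0  1  0

2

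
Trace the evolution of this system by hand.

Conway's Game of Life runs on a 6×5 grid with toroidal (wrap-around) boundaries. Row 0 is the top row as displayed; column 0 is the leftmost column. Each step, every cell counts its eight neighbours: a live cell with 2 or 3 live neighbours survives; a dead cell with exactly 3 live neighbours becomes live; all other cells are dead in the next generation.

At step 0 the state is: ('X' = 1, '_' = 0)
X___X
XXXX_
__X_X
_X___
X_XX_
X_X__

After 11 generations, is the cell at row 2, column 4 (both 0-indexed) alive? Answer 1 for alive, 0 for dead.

1

[0] X___X
XXXX_
__X_X
_X___
X_XX_
X_X__
[1] _____
__X__
____X
XX__X
X_XXX
X_X__
[2] _X___
_____
_X_XX
_XX__
__X__
X_X__
[3] _X___
X_X__
XX_X_
XX___
__XX_
__X__
[4] _XX__
X_X_X
_____
X__X_
__XX_
_XXX_
[5] ____X
X_XX_
XX_X_
__XXX
_____
_____
[6] ___XX
X_XX_
X____
XXXXX
___X_
_____
[7] __XXX
XXXX_
_____
XXXX_
XX_X_
___XX
[8] _____
XX___
_____
X__X_
_____
_X___
[9] XX___
_____
XX__X
_____
_____
_____
[10] _____
____X
X____
X____
_____
_____
[11] _____
_____
X___X
_____
_____
_____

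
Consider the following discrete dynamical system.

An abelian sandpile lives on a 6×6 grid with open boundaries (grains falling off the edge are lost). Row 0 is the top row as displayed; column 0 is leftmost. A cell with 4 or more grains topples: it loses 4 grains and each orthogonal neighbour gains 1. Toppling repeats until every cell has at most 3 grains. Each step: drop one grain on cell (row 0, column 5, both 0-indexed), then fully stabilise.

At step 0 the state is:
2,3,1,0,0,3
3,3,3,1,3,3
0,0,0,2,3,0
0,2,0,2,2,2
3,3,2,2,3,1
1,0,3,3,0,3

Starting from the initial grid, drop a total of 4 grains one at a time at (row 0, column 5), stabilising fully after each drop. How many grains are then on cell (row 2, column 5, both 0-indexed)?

2

k=0  2,3,1,0,0,3
3,3,3,1,3,3
0,0,0,2,3,0
0,2,0,2,2,2
3,3,2,2,3,1
1,0,3,3,0,3
k=1  2,3,1,0,2,1
3,3,3,2,1,1
0,0,0,3,0,2
0,2,0,2,3,2
3,3,2,2,3,1
1,0,3,3,0,3
k=2  2,3,1,0,2,2
3,3,3,2,1,1
0,0,0,3,0,2
0,2,0,2,3,2
3,3,2,2,3,1
1,0,3,3,0,3
k=3  2,3,1,0,2,3
3,3,3,2,1,1
0,0,0,3,0,2
0,2,0,2,3,2
3,3,2,2,3,1
1,0,3,3,0,3
k=4  2,3,1,0,3,0
3,3,3,2,1,2
0,0,0,3,0,2
0,2,0,2,3,2
3,3,2,2,3,1
1,0,3,3,0,3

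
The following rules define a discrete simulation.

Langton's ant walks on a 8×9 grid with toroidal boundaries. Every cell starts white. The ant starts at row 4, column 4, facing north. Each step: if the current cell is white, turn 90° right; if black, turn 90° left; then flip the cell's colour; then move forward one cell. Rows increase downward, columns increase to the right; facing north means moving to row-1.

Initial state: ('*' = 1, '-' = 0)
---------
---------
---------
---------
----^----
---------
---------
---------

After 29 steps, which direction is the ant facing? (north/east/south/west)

east

[0] ---------
---------
---------
---------
----^----
---------
---------
---------
[1] ---------
---------
---------
---------
----*>---
---------
---------
---------
[2] ---------
---------
---------
---------
----**---
-----v---
---------
---------
[3] ---------
---------
---------
---------
----**---
----<*---
---------
---------
[4] ---------
---------
---------
---------
----^*---
----**---
---------
---------
[5] ---------
---------
---------
---------
---<-*---
----**---
---------
---------
[6] ---------
---------
---------
---^-----
---*-*---
----**---
---------
---------
[7] ---------
---------
---------
---*>----
---*-*---
----**---
---------
---------
[8] ---------
---------
---------
---**----
---*v*---
----**---
---------
---------
[9] ---------
---------
---------
---**----
---<**---
----**---
---------
---------
[10] ---------
---------
---------
---**----
----**---
---v**---
---------
---------
[11] ---------
---------
---------
---**----
----**---
--<***---
---------
---------
[12] ---------
---------
---------
---**----
--^-**---
--****---
---------
---------
[13] ---------
---------
---------
---**----
--*>**---
--****---
---------
---------
[14] ---------
---------
---------
---**----
--****---
--*v**---
---------
---------
[15] ---------
---------
---------
---**----
--****---
--*->*---
---------
---------
[16] ---------
---------
---------
---**----
--**^*---
--*--*---
---------
---------
[17] ---------
---------
---------
---**----
--*<-*---
--*--*---
---------
---------
[18] ---------
---------
---------
---**----
--*--*---
--*v-*---
---------
---------
[19] ---------
---------
---------
---**----
--*--*---
--<*-*---
---------
---------
[20] ---------
---------
---------
---**----
--*--*---
---*-*---
--v------
---------
[21] ---------
---------
---------
---**----
--*--*---
---*-*---
-<*------
---------
[22] ---------
---------
---------
---**----
--*--*---
-^-*-*---
-**------
---------
[23] ---------
---------
---------
---**----
--*--*---
-*>*-*---
-**------
---------
[24] ---------
---------
---------
---**----
--*--*---
-***-*---
-*v------
---------
[25] ---------
---------
---------
---**----
--*--*---
-***-*---
-*->-----
---------
[26] ---------
---------
---------
---**----
--*--*---
-***-*---
-*-*-----
---v-----
[27] ---------
---------
---------
---**----
--*--*---
-***-*---
-*-*-----
--<*-----
[28] ---------
---------
---------
---**----
--*--*---
-***-*---
-*^*-----
--**-----
[29] ---------
---------
---------
---**----
--*--*---
-***-*---
-**>-----
--**-----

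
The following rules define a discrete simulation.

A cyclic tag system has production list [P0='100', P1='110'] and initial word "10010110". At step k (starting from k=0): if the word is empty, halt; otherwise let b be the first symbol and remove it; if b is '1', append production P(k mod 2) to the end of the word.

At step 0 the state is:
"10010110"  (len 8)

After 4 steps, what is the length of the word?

10

gen 0: "10010110"  (len 8)
gen 1: "0010110100"  (len 10)
gen 2: "010110100"  (len 9)
gen 3: "10110100"  (len 8)
gen 4: "0110100110"  (len 10)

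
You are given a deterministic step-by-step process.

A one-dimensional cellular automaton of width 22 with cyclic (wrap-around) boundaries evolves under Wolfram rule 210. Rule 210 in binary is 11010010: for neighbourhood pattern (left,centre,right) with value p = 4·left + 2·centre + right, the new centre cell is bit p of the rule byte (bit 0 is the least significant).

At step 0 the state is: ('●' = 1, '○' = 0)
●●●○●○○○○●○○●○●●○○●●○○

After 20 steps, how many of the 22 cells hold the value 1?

10

[0] ●●●○●○○○○●○○●○●●○○●●○○
[1] ○●●○○●○○●○●●○○○●●●○●●●
[2] ○○●●●○●●○○○●●○●○●●○○●●
[3] ●●○●●○○●●○●○●○○○○●●●○●
[4] ●●○○●●●○●○○○○●○○●○●●○○
[5] ○●●●○●●○○●○○●○●●○○○●●●
[6] ○○●●○○●●●○●●○○○●●○●○●●
[7] ●●○●●●○●●○○●●○●○●○○○○●
[8] ●●○○●●○○●●●○●○○○○●○○●○
[9] ○●●●○●●●○●●○○●○○●○●●○○
[10] ●○●●○○●●○○●●●○●●○○○●●○
[11] ○○○●●●○●●●○●●○○●●○●○●○
[12] ○○●○●●○○●●○○●●●○●○○○○●
[13] ●●○○○●●●○●●●○●●○○●○○●○
[14] ○●●○●○●●○○●●○○●●●○●●○○
[15] ●○●○○○○●●●○●●●○●●○○●●○
[16] ○○○●○○●○●●○○●●○○●●●○●○
[17] ○○●○●●○○○●●●○●●●○●●○○●
[18] ●●○○○●●○●○●●○○●●○○●●●○
[19] ○●●○●○●○○○○●●●○●●●○●●○
[20] ●○●○○○○●○○●○●●○○●●○○●●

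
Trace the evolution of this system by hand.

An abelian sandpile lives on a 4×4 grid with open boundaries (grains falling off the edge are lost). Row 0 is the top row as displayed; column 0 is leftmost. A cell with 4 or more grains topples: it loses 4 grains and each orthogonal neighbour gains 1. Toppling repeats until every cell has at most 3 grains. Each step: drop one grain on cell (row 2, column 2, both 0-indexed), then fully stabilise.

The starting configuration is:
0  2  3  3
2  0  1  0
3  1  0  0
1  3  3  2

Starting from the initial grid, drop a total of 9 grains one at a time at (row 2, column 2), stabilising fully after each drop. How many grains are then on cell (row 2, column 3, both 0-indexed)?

k=0  0  2  3  3
2  0  1  0
3  1  0  0
1  3  3  2
k=1  0  2  3  3
2  0  1  0
3  1  1  0
1  3  3  2
k=2  0  2  3  3
2  0  1  0
3  1  2  0
1  3  3  2
k=3  0  2  3  3
2  0  1  0
3  1  3  0
1  3  3  2
k=4  0  2  3  3
2  0  2  0
3  3  1  1
2  0  1  3
k=5  0  2  3  3
2  0  2  0
3  3  2  1
2  0  1  3
k=6  0  2  3  3
2  0  2  0
3  3  3  1
2  0  1  3
k=7  0  2  3  3
3  1  3  0
0  1  1  2
3  1  2  3
k=8  0  2  3  3
3  1  3  0
0  1  2  2
3  1  2  3
k=9  0  2  3  3
3  1  3  0
0  1  3  2
3  1  2  3

2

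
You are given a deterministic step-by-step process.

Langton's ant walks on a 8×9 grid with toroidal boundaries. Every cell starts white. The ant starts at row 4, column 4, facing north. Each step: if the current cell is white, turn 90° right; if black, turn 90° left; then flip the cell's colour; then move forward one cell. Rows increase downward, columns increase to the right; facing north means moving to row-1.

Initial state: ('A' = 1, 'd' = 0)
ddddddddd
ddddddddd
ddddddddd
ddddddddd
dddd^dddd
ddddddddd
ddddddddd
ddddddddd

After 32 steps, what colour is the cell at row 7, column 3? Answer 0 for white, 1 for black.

1

k=0  ddddddddd
ddddddddd
ddddddddd
ddddddddd
dddd^dddd
ddddddddd
ddddddddd
ddddddddd
k=1  ddddddddd
ddddddddd
ddddddddd
ddddddddd
ddddA>ddd
ddddddddd
ddddddddd
ddddddddd
k=2  ddddddddd
ddddddddd
ddddddddd
ddddddddd
ddddAAddd
dddddvddd
ddddddddd
ddddddddd
k=3  ddddddddd
ddddddddd
ddddddddd
ddddddddd
ddddAAddd
dddd<Addd
ddddddddd
ddddddddd
k=4  ddddddddd
ddddddddd
ddddddddd
ddddddddd
dddd^Addd
ddddAAddd
ddddddddd
ddddddddd
k=5  ddddddddd
ddddddddd
ddddddddd
ddddddddd
ddd<dAddd
ddddAAddd
ddddddddd
ddddddddd
k=6  ddddddddd
ddddddddd
ddddddddd
ddd^ddddd
dddAdAddd
ddddAAddd
ddddddddd
ddddddddd
k=7  ddddddddd
ddddddddd
ddddddddd
dddA>dddd
dddAdAddd
ddddAAddd
ddddddddd
ddddddddd
k=8  ddddddddd
ddddddddd
ddddddddd
dddAAdddd
dddAvAddd
ddddAAddd
ddddddddd
ddddddddd
k=9  ddddddddd
ddddddddd
ddddddddd
dddAAdddd
ddd<AAddd
ddddAAddd
ddddddddd
ddddddddd
k=10  ddddddddd
ddddddddd
ddddddddd
dddAAdddd
ddddAAddd
dddvAAddd
ddddddddd
ddddddddd
k=11  ddddddddd
ddddddddd
ddddddddd
dddAAdddd
ddddAAddd
dd<AAAddd
ddddddddd
ddddddddd
k=12  ddddddddd
ddddddddd
ddddddddd
dddAAdddd
dd^dAAddd
ddAAAAddd
ddddddddd
ddddddddd
k=13  ddddddddd
ddddddddd
ddddddddd
dddAAdddd
ddA>AAddd
ddAAAAddd
ddddddddd
ddddddddd
k=14  ddddddddd
ddddddddd
ddddddddd
dddAAdddd
ddAAAAddd
ddAvAAddd
ddddddddd
ddddddddd
k=15  ddddddddd
ddddddddd
ddddddddd
dddAAdddd
ddAAAAddd
ddAd>Addd
ddddddddd
ddddddddd
k=16  ddddddddd
ddddddddd
ddddddddd
dddAAdddd
ddAA^Addd
ddAddAddd
ddddddddd
ddddddddd
k=17  ddddddddd
ddddddddd
ddddddddd
dddAAdddd
ddA<dAddd
ddAddAddd
ddddddddd
ddddddddd
k=18  ddddddddd
ddddddddd
ddddddddd
dddAAdddd
ddAddAddd
ddAvdAddd
ddddddddd
ddddddddd
k=19  ddddddddd
ddddddddd
ddddddddd
dddAAdddd
ddAddAddd
dd<AdAddd
ddddddddd
ddddddddd
k=20  ddddddddd
ddddddddd
ddddddddd
dddAAdddd
ddAddAddd
dddAdAddd
ddvdddddd
ddddddddd
k=21  ddddddddd
ddddddddd
ddddddddd
dddAAdddd
ddAddAddd
dddAdAddd
d<Adddddd
ddddddddd
k=22  ddddddddd
ddddddddd
ddddddddd
dddAAdddd
ddAddAddd
d^dAdAddd
dAAdddddd
ddddddddd
k=23  ddddddddd
ddddddddd
ddddddddd
dddAAdddd
ddAddAddd
dA>AdAddd
dAAdddddd
ddddddddd
k=24  ddddddddd
ddddddddd
ddddddddd
dddAAdddd
ddAddAddd
dAAAdAddd
dAvdddddd
ddddddddd
k=25  ddddddddd
ddddddddd
ddddddddd
dddAAdddd
ddAddAddd
dAAAdAddd
dAd>ddddd
ddddddddd
k=26  ddddddddd
ddddddddd
ddddddddd
dddAAdddd
ddAddAddd
dAAAdAddd
dAdAddddd
dddvddddd
k=27  ddddddddd
ddddddddd
ddddddddd
dddAAdddd
ddAddAddd
dAAAdAddd
dAdAddddd
dd<Addddd
k=28  ddddddddd
ddddddddd
ddddddddd
dddAAdddd
ddAddAddd
dAAAdAddd
dA^Addddd
ddAAddddd
k=29  ddddddddd
ddddddddd
ddddddddd
dddAAdddd
ddAddAddd
dAAAdAddd
dAA>ddddd
ddAAddddd
k=30  ddddddddd
ddddddddd
ddddddddd
dddAAdddd
ddAddAddd
dAA^dAddd
dAAdddddd
ddAAddddd
k=31  ddddddddd
ddddddddd
ddddddddd
dddAAdddd
ddAddAddd
dA<ddAddd
dAAdddddd
ddAAddddd
k=32  ddddddddd
ddddddddd
ddddddddd
dddAAdddd
ddAddAddd
dAdddAddd
dAvdddddd
ddAAddddd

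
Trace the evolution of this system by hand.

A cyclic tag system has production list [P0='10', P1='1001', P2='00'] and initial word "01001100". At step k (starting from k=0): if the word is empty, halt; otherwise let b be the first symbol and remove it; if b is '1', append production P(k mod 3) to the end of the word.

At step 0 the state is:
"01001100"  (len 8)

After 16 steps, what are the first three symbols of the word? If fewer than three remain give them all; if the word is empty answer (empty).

0) "01001100"  (len 8)
1) "1001100"  (len 7)
2) "0011001001"  (len 10)
3) "011001001"  (len 9)
4) "11001001"  (len 8)
5) "10010011001"  (len 11)
6) "001001100100"  (len 12)
7) "01001100100"  (len 11)
8) "1001100100"  (len 10)
9) "00110010000"  (len 11)
10) "0110010000"  (len 10)
11) "110010000"  (len 9)
12) "1001000000"  (len 10)
13) "00100000010"  (len 11)
14) "0100000010"  (len 10)
15) "100000010"  (len 9)
16) "0000001010"  (len 10)

000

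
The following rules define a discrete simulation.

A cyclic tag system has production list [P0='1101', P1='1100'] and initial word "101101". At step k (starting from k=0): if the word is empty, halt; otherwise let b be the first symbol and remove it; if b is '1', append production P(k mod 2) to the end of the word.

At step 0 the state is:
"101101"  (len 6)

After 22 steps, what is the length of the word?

40

k=0  "101101"  (len 6)
k=1  "011011101"  (len 9)
k=2  "11011101"  (len 8)
k=3  "10111011101"  (len 11)
k=4  "01110111011100"  (len 14)
k=5  "1110111011100"  (len 13)
k=6  "1101110111001100"  (len 16)
k=7  "1011101110011001101"  (len 19)
k=8  "0111011100110011011100"  (len 22)
k=9  "111011100110011011100"  (len 21)
k=10  "110111001100110111001100"  (len 24)
k=11  "101110011001101110011001101"  (len 27)
k=12  "011100110011011100110011011100"  (len 30)
k=13  "11100110011011100110011011100"  (len 29)
k=14  "11001100110111001100110111001100"  (len 32)
k=15  "10011001101110011001101110011001101"  (len 35)
k=16  "00110011011100110011011100110011011100"  (len 38)
k=17  "0110011011100110011011100110011011100"  (len 37)
k=18  "110011011100110011011100110011011100"  (len 36)
k=19  "100110111001100110111001100110111001101"  (len 39)
k=20  "001101110011001101110011001101110011011100"  (len 42)
k=21  "01101110011001101110011001101110011011100"  (len 41)
k=22  "1101110011001101110011001101110011011100"  (len 40)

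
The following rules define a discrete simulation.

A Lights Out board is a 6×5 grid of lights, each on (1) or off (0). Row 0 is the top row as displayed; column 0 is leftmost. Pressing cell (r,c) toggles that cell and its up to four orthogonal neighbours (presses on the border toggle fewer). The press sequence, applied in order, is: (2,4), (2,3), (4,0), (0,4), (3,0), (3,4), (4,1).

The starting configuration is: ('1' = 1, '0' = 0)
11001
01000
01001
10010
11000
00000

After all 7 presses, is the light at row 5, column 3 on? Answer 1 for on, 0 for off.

0

k=0  11001
01000
01001
10010
11000
00000
k=1  11001
01001
01010
10011
11000
00000
k=2  11001
01011
01101
10001
11000
00000
k=3  11001
01011
01101
00001
00000
10000
k=4  11010
01010
01101
00001
00000
10000
k=5  11010
01010
11101
11001
10000
10000
k=6  11010
01010
11100
11010
10001
10000
k=7  11010
01010
11100
10010
01101
11000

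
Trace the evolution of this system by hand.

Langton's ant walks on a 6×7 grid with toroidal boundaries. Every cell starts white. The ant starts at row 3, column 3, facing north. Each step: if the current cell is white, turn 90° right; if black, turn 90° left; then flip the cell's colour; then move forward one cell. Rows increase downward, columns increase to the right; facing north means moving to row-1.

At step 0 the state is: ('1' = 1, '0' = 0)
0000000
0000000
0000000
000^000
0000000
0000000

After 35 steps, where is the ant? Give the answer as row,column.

0,3

gen 0: 0000000
0000000
0000000
000^000
0000000
0000000
gen 1: 0000000
0000000
0000000
0001>00
0000000
0000000
gen 2: 0000000
0000000
0000000
0001100
0000v00
0000000
gen 3: 0000000
0000000
0000000
0001100
000<100
0000000
gen 4: 0000000
0000000
0000000
000^100
0001100
0000000
gen 5: 0000000
0000000
0000000
00<0100
0001100
0000000
gen 6: 0000000
0000000
00^0000
0010100
0001100
0000000
gen 7: 0000000
0000000
001>000
0010100
0001100
0000000
gen 8: 0000000
0000000
0011000
001v100
0001100
0000000
gen 9: 0000000
0000000
0011000
00<1100
0001100
0000000
gen 10: 0000000
0000000
0011000
0001100
00v1100
0000000
gen 11: 0000000
0000000
0011000
0001100
0<11100
0000000
gen 12: 0000000
0000000
0011000
0^01100
0111100
0000000
gen 13: 0000000
0000000
0011000
01>1100
0111100
0000000
gen 14: 0000000
0000000
0011000
0111100
01v1100
0000000
gen 15: 0000000
0000000
0011000
0111100
010>100
0000000
gen 16: 0000000
0000000
0011000
011^100
0100100
0000000
gen 17: 0000000
0000000
0011000
01<0100
0100100
0000000
gen 18: 0000000
0000000
0011000
0100100
01v0100
0000000
gen 19: 0000000
0000000
0011000
0100100
0<10100
0000000
gen 20: 0000000
0000000
0011000
0100100
0010100
0v00000
gen 21: 0000000
0000000
0011000
0100100
0010100
<100000
gen 22: 0000000
0000000
0011000
0100100
^010100
1100000
gen 23: 0000000
0000000
0011000
0100100
1>10100
1100000
gen 24: 0000000
0000000
0011000
0100100
1110100
1v00000
gen 25: 0000000
0000000
0011000
0100100
1110100
10>0000
gen 26: 00v0000
0000000
0011000
0100100
1110100
1010000
gen 27: 0<10000
0000000
0011000
0100100
1110100
1010000
gen 28: 0110000
0000000
0011000
0100100
1110100
1^10000
gen 29: 0110000
0000000
0011000
0100100
1110100
11>0000
gen 30: 0110000
0000000
0011000
0100100
11^0100
1100000
gen 31: 0110000
0000000
0011000
0100100
1<00100
1100000
gen 32: 0110000
0000000
0011000
0100100
1000100
1v00000
gen 33: 0110000
0000000
0011000
0100100
1000100
10>0000
gen 34: 01v0000
0000000
0011000
0100100
1000100
1010000
gen 35: 010>000
0000000
0011000
0100100
1000100
1010000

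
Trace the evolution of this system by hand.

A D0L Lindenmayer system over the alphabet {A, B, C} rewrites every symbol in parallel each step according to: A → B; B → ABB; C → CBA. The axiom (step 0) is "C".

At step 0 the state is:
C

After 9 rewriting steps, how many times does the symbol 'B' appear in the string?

k=0  C
k=1  CBA
k=2  CBAABBB
k=3  CBAABBBBABBABBABB
k=4  CBAABBBBABBABBABBABBBABBABBBABBABBBABBABB
k=5  CBAABBBBABBABBABBABBBABBABBBABBABBBABBABBBABBABBABBBABBABBBABBABBABBBABBABBBABBABBABBBABBABBBABBABB
k=6  CBAABBBBABBABBABBABBBABBABBBABBABBBABBABBBABBABBABBBABBABB…ABBBABBABBBABBABBBABBABBABBBABBABBBABBABBABBBABBABBBABBABB  (len 239)
k=7  CBAABBBBABBABBABBABBBABBABBBABBABBBABBABBBABBABBABBBABBABB…ABBBABBABBBABBABBBABBABBABBBABBABBBABBABBABBBABBABBBABBABB  (len 577)
k=8  CBAABBBBABBABBABBABBBABBABBBABBABBBABBABBBABBABBABBBABBABB…ABBBABBABBBABBABBBABBABBABBBABBABBBABBABBABBBABBABBBABBABB  (len 1393)
k=9  CBAABBBBABBABBABBABBBABBABBBABBABBBABBABBBABBABBABBBABBABB…ABBBABBABBBABBABBBABBABBABBBABBABBBABBABBABBBABBABBBABBABB  (len 3363)

2377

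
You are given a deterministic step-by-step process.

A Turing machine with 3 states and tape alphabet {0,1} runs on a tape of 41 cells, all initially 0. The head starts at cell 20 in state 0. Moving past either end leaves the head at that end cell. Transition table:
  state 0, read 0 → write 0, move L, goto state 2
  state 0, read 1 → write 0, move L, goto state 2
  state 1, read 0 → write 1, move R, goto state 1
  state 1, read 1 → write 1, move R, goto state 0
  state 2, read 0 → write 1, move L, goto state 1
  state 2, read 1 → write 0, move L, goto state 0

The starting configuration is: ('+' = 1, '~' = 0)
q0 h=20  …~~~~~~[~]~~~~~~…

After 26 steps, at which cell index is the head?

t=0: q0 h=20  …~~~~~~[~]~~~~~~…
t=1: q2 h=19  …~~~~~~[~]~~~~~~…
t=2: q1 h=18  …~~~~~~[~]+~~~~~…
t=3: q1 h=19  …~~~~~+[+]~~~~~~…
t=4: q0 h=20  …~~~~++[~]~~~~~~…
t=5: q2 h=19  …~~~~~+[+]~~~~~~…
t=6: q0 h=18  …~~~~~~[+]~~~~~~…
t=7: q2 h=17  …~~~~~~[~]~~~~~~…
t=8: q1 h=16  …~~~~~~[~]+~~~~~…
t=9: q1 h=17  …~~~~~+[+]~~~~~~…
t=10: q0 h=18  …~~~~++[~]~~~~~~…
t=11: q2 h=17  …~~~~~+[+]~~~~~~…
t=12: q0 h=16  …~~~~~~[+]~~~~~~…
t=13: q2 h=15  …~~~~~~[~]~~~~~~…
t=14: q1 h=14  …~~~~~~[~]+~~~~~…
t=15: q1 h=15  …~~~~~+[+]~~~~~~…
t=16: q0 h=16  …~~~~++[~]~~~~~~…
t=17: q2 h=15  …~~~~~+[+]~~~~~~…
t=18: q0 h=14  …~~~~~~[+]~~~~~~…
t=19: q2 h=13  …~~~~~~[~]~~~~~~…
t=20: q1 h=12  …~~~~~~[~]+~~~~~…
t=21: q1 h=13  …~~~~~+[+]~~~~~~…
t=22: q0 h=14  …~~~~++[~]~~~~~~…
t=23: q2 h=13  …~~~~~+[+]~~~~~~…
t=24: q0 h=12  …~~~~~~[+]~~~~~~…
t=25: q2 h=11  …~~~~~~[~]~~~~~~…
t=26: q1 h=10  …~~~~~~[~]+~~~~~…

10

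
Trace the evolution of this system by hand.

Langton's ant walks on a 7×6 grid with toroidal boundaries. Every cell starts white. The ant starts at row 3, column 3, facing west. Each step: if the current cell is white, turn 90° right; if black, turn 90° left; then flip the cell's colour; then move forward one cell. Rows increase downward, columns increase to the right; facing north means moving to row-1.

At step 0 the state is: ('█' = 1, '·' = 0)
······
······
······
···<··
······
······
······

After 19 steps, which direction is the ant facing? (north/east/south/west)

k=0  ······
······
······
···<··
······
······
······
k=1  ······
······
···^··
···█··
······
······
······
k=2  ······
······
···█>·
···█··
······
······
······
k=3  ······
······
···██·
···█v·
······
······
······
k=4  ······
······
···██·
···<█·
······
······
······
k=5  ······
······
···██·
····█·
···v··
······
······
k=6  ······
······
···██·
····█·
··<█··
······
······
k=7  ······
······
···██·
··^·█·
··██··
······
······
k=8  ······
······
···██·
··█>█·
··██··
······
······
k=9  ······
······
···██·
··███·
··█v··
······
······
k=10  ······
······
···██·
··███·
··█·>·
······
······
k=11  ······
······
···██·
··███·
··█·█·
····v·
······
k=12  ······
······
···██·
··███·
··█·█·
···<█·
······
k=13  ······
······
···██·
··███·
··█^█·
···██·
······
k=14  ······
······
···██·
··███·
··██>·
···██·
······
k=15  ······
······
···██·
··██^·
··██··
···██·
······
k=16  ······
······
···██·
··█<··
··██··
···██·
······
k=17  ······
······
···██·
··█···
··█v··
···██·
······
k=18  ······
······
···██·
··█···
··█·>·
···██·
······
k=19  ······
······
···██·
··█···
··█·█·
···█v·
······

south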